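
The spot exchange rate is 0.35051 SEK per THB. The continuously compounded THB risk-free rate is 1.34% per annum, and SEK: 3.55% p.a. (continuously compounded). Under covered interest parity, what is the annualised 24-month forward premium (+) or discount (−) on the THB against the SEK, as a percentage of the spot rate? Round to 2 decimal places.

+2.26%

T = 2 years.
F = S · g_SEK/g_THB = 0.35051 × 1.0735812/1.0271623 = 0.36635004.
(F − S)/S ÷ T = (0.36635004 − 0.35051)/0.35051/2 = 0.022596 → 2.26%.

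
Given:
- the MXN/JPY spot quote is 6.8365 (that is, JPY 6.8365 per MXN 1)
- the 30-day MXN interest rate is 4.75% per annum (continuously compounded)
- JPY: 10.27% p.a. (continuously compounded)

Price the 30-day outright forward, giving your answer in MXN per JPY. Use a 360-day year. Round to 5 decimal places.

0.14560

T = 30/360 years.
JPY accumulates by e^(0.1027×30/360) = 1.0085951.
MXN accumulates by e^(0.0475×30/360) = 1.0039662.
CIP: F = S · (grow JPY)/(grow MXN) = 6.8365 × 1.0085951/1.0039662 = 6.868020 JPY per MXN.
Invert for MXN per JPY: 1 / 6.868020 = 0.14560.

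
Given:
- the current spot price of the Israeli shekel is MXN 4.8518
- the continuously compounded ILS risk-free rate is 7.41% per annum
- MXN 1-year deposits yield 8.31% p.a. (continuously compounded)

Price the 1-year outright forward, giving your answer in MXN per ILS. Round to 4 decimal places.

T = 1 year.
Growth of 1 MXN over T: e^(0.0831×1) = 1.0866505.
Growth of 1 ILS over T: e^(0.0741×1) = 1.0769145.
CIP: F = S · (grow MXN)/(grow ILS) = 4.8518 × 1.0866505/1.0769145 = 4.895663 MXN per ILS.

4.8957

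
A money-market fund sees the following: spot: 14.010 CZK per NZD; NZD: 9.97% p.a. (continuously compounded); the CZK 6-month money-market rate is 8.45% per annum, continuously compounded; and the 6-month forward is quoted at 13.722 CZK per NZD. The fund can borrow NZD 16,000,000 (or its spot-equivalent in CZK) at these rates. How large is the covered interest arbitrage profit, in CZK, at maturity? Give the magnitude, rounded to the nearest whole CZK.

T = 6/12 years.
Invest the NZD and cover forward: 16,000,000 × 1.05111341754 × 13.722 = CZK 230,774,053.05.
Convert at spot and invest in CZK: 16,000,000 × 14.010 × 1.04315523496 = CZK 233,833,677.47.
The quoted forward undervalues NZD, so borrow NZD, convert to CZK at spot, deposit the CZK at 8.45%, and buy NZD forward at 13.722 to cover the loan.
Arbitrage profit = |230,774,053.05 − 233,833,677.47| = CZK 3,059,624.

CZK 3,059,624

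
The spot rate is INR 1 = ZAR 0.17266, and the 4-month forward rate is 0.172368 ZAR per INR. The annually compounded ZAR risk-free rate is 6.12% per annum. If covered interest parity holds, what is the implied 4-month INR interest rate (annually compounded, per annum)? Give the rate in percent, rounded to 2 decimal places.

6.66%

T = 4/12 years.
F/S = 0.172368/0.17266 = 0.9983088 = (growth of ZAR) / (growth of INR).
ZAR growth factor: (1 + 0.0612)^(4/12) = 1.0199974.
That pins the INR growth at 1.0217253.
Annualise: 1.0217253^(12/4) − 1 = 0.066602 = 6.66%.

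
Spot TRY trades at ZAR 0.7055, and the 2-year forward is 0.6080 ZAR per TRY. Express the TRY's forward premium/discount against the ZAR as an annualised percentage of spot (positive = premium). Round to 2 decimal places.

-6.91%

T = 2 years.
TRY trades forward at -13.81999% vs spot over the period.
Annualise by dividing by T: -0.1381999 / 2 = -0.069100 → -6.91%.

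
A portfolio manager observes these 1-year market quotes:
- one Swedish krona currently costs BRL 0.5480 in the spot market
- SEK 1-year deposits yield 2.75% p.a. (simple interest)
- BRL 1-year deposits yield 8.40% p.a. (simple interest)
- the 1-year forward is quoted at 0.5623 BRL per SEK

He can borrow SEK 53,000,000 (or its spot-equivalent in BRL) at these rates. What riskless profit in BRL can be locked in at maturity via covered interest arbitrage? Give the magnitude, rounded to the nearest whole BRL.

T = 1 year.
Invest the SEK and cover forward: 53,000,000 × 1.027500 × 0.5623 = BRL 30,621,452.25.
Convert at spot and invest in BRL: 53,000,000 × 0.5480 × 1.084000 = BRL 31,483,696.00.
The quoted forward undervalues SEK, so borrow SEK, convert to BRL at spot, deposit the BRL at 8.40%, and buy SEK forward at 0.5623 to cover the loan.
The gap between the two covered legs is BRL 862,244.

BRL 862,244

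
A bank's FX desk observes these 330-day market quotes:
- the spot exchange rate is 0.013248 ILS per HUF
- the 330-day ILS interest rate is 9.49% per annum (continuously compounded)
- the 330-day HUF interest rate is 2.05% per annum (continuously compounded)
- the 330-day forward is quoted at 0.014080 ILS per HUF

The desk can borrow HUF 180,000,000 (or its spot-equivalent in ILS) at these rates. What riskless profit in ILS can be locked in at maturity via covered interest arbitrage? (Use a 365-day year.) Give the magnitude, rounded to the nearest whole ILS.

T = 330/365 years.
Route A — deposit HUF, sell forward: 180,000,000 × 1.018707072 × 0.014080 = ILS 2,581,811.20.
Route B — convert at spot, deposit ILS: 180,000,000 × 0.013248 × 1.089588389 = ILS 2,598,276.06.
The quoted forward undervalues HUF, so borrow HUF, convert to ILS at spot, deposit the ILS at 9.49%, and buy HUF forward at 0.014080 to cover the loan.
Arbitrage profit = |2,581,811.20 − 2,598,276.06| = ILS 16,465.

ILS 16,465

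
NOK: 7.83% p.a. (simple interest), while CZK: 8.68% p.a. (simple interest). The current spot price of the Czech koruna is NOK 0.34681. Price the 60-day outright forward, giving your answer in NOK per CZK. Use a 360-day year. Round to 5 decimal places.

T = 60/360 years.
NOK accumulates by 1 + 0.0783×60/360 = 1.013050.
CZK growth factor: 1 + 0.0868×60/360 = 1.0144667.
Forward (NOK per CZK) = 0.34681 × 1.013050 / 1.0144667 = 0.3463257.

0.34633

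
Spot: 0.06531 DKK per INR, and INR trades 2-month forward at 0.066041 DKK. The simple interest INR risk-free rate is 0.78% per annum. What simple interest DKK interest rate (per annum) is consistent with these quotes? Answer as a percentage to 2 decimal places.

T = 2/12 years.
CIP gives F = S · g_DKK/g_INR, so g_DKK/g_INR = 0.066041/0.06531 = 1.0111928.
INR growth factor: 1 + 0.0078×2/12 = 1.001300.
That pins the DKK growth at 1.0125074.
r = (1.0125074 − 1)/(2/12) = 0.075044 → 7.50%.

7.50%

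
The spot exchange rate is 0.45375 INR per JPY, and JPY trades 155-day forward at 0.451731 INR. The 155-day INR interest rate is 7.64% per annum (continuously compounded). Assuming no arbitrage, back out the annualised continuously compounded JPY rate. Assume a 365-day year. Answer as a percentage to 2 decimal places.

8.69%

T = 155/365 years.
CIP gives F = S · g_INR/g_JPY, so g_INR/g_JPY = 0.451731/0.45375 = 0.9955504.
The INR side grows by e^(0.0764×155/365) = 1.0329759.
That pins the JPY growth at 1.0375928.
Take logs: ln 1.0375928 / (155/365) = 0.086902, so 8.69%.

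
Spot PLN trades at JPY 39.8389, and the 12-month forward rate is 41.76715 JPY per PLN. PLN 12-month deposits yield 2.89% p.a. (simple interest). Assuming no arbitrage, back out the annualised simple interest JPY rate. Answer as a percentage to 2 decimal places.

7.87%

T = 1 year.
F/S = 41.76715/39.8389 = 1.0484012 = (growth of JPY) / (growth of PLN).
The PLN side grows by 1 + 0.0289×1 = 1.028900.
Hence g_JPY = 1.078700.
(1.078700 − 1)/T = 0.078700, i.e. 7.87%.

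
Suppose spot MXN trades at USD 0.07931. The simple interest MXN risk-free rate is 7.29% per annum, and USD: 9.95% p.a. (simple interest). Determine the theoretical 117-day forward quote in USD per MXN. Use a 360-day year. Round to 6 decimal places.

T = 117/360 years.
USD growth factor: 1 + 0.0995×117/360 = 1.0323375.
Growth of 1 MXN over T: 1 + 0.0729×117/360 = 1.0236925.
CIP: F = S · (grow USD)/(grow MXN) = 0.07931 × 1.0323375/1.0236925 = 0.07997977 USD per MXN.

0.079980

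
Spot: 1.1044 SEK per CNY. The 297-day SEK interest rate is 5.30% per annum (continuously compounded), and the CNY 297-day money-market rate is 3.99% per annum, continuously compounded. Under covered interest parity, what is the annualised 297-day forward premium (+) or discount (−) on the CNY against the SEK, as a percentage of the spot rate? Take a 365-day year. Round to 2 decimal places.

T = 297/365 years.
F = S · g_SEK/g_CNY = 1.1044 × 1.0440695/1.0329994 = 1.1162353.
Annualised premium = (F − S)/S × (1/T) = (1.1162353 − 1.1044)/1.1044 ÷ (297/365) = 1.32%.

+1.32%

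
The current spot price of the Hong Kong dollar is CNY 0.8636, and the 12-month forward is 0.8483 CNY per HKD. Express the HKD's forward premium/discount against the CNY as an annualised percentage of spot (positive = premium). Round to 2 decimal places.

-1.77%

T = 1 year.
Period premium: (0.8483 − 0.8636)/0.8636 = -0.0177165.
Per annum: -0.0177165 / 1 = -0.017716 = -1.77%.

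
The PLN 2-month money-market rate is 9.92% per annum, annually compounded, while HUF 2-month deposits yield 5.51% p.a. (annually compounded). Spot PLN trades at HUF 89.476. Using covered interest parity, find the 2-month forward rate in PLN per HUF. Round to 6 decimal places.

0.011253

T = 2/12 years.
HUF growth factor: (1 + 0.0551)^(2/12) = 1.0089793.
PLN accumulates by (1 + 0.0992)^(2/12) = 1.0158887.
So F = 89.476 × 1.0089793 / 1.0158887 = 88.86744 (HUF/PLN).
Quoted the other way: 1/88.86744 = 0.011253 PLN per HUF.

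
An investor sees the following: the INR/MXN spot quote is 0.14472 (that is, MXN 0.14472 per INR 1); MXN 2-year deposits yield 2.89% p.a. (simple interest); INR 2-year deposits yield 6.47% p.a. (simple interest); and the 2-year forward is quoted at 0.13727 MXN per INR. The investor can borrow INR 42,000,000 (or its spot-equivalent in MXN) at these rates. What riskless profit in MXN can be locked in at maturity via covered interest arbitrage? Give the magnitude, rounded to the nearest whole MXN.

T = 2 years.
Keep in INR, deliver into the forward: 42,000,000·1.129400·0.13727 = MXN 6,511,375.00.
Swap to MXN now, deposit: 42,000,000·0.14472·1.057800 = MXN 6,429,562.27.
The quoted forward overvalues INR, so borrow MXN, buy INR at spot, deposit the INR at 6.47%, and sell the proceeds forward at 0.13727.
The gap between the two covered legs is MXN 81,813.

MXN 81,813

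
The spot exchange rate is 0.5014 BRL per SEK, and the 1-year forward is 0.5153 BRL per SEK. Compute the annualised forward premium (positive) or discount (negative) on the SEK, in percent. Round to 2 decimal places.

T = 1 year.
(F − S)/S = (0.5153 − 0.5014)/0.5014 = 0.0277224.
×(1/T) gives 2.77% p.a.

+2.77%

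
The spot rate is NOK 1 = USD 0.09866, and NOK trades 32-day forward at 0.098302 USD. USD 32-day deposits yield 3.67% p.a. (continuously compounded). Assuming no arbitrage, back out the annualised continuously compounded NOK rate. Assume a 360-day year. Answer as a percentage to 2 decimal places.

7.76%

T = 32/360 years.
By CIP, F/S equals the USD-to-NOK growth ratio: 0.098302/0.09866 = 0.9963714.
USD growth factor: e^(0.0367×32/360) = 1.0032675.
Hence g_NOK = 1.0069212.
Take logs: ln 1.0069212 / (32/360) = 0.077595, so 7.76%.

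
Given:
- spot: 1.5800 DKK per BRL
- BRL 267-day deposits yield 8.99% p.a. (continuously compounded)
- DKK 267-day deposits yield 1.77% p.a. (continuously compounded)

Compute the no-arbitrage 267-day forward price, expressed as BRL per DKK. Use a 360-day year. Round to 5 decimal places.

T = 267/360 years.
Growth of 1 DKK over T: e^(0.0177×267/360) = 1.013214.
BRL accumulates by e^(0.0899×267/360) = 1.0689489.
CIP: F = S · (grow DKK)/(grow BRL) = 1.58 × 1.013214/1.0689489 = 1.497619 DKK per BRL.
Invert for BRL per DKK: 1 / 1.497619 = 0.66773.

0.66773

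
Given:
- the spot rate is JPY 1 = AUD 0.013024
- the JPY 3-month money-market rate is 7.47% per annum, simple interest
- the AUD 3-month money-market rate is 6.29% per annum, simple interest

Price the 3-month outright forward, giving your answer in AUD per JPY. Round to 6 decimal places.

T = 3/12 years.
Growth of 1 AUD over T: 1 + 0.0629×3/12 = 1.015725.
Growth of 1 JPY over T: 1 + 0.0747×3/12 = 1.018675.
Forward (AUD per JPY) = 0.013024 × 1.015725 / 1.018675 = 0.01298628.

0.012986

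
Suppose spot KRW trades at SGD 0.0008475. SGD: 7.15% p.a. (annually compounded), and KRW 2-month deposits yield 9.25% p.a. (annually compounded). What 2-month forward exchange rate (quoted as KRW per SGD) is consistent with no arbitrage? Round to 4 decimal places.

T = 2/12 years.
SGD accumulates by (1 + 0.0715)^(2/12) = 1.0115764167.
Growth of 1 KRW over T: (1 + 0.0925)^(2/12) = 1.0148540151.
CIP: F = S · (grow SGD)/(grow KRW) = 0.0008475 × 1.0115764167/1.0148540151 = 0.0008447628924 SGD per KRW.
Quoted the other way: 1/0.0008447628924 = 1183.7641 KRW per SGD.

1183.7641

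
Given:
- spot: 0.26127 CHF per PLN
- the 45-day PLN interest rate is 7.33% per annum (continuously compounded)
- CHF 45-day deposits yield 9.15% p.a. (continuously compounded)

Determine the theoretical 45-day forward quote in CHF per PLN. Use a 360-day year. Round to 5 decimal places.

T = 45/360 years.
CHF accumulates by e^(0.0915×45/360) = 1.0115032.
PLN growth factor: e^(0.0733×45/360) = 1.0092046.
So F = 0.26127 × 1.0115032 / 1.0092046 = 0.2618651 (CHF/PLN).

0.26187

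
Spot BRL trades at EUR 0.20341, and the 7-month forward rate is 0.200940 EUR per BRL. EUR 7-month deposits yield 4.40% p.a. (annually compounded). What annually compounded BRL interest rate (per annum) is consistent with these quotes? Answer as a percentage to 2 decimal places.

T = 7/12 years.
F/S = 0.20094/0.20341 = 0.9878570 = (growth of EUR) / (growth of BRL).
EUR growth factor: (1 + 0.0440)^(7/12) = 1.0254362.
So the BRL growth factor = 1.0380411.
r = 1.0380411^(12/7) − 1 = 0.066096 → 6.61%.

6.61%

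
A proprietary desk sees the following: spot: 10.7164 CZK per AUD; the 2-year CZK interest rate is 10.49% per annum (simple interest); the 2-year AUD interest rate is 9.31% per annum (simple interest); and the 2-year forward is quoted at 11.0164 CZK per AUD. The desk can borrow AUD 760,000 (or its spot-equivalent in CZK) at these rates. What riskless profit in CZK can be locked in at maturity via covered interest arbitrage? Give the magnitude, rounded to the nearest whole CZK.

CZK 78,244

T = 2 years.
Keep in AUD, deliver into the forward: 760,000·1.186200·11.0164 = CZK 9,931,416.80.
Swap to CZK now, deposit: 760,000·10.7164·1.209800 = CZK 9,853,172.55.
The quoted forward overvalues AUD, so borrow CZK, buy AUD at spot, deposit the AUD at 9.31%, and sell the proceeds forward at 11.0164.
The gap between the two covered legs is CZK 78,244.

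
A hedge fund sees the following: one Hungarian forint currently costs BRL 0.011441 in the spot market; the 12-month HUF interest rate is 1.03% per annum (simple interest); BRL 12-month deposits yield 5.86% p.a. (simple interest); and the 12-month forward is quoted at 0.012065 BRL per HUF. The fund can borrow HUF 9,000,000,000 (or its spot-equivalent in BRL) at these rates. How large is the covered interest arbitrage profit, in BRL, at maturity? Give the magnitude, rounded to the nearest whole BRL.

T = 1 year.
Route A — deposit HUF, sell forward: 9,000,000,000 × 1.010300 × 0.012065 = BRL 109,703,425.50.
Route B — convert at spot, deposit BRL: 9,000,000,000 × 0.011441 × 1.058600 = BRL 109,002,983.40.
The quoted forward overvalues HUF, so borrow BRL, buy HUF at spot, deposit the HUF at 1.03%, and sell the proceeds forward at 0.012065.
Arbitrage profit = |109,703,425.50 − 109,002,983.40| = BRL 700,442.

BRL 700,442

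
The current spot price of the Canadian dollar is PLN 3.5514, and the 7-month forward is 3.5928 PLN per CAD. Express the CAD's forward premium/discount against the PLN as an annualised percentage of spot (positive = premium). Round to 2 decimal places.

T = 7/12 years.
(F − S)/S = (3.5928 − 3.5514)/3.5514 = 0.0116574.
Per annum: 0.0116574 / (7/12) = 0.019984 = 2.00%.

+2.00%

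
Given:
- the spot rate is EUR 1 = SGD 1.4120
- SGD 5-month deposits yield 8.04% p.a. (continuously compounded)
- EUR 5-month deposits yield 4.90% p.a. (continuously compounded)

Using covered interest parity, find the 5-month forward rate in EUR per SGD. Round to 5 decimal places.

0.69901

T = 5/12 years.
Growth of 1 SGD over T: e^(0.0804×5/12) = 1.0340674.
Growth of 1 EUR over T: e^(0.0490×5/12) = 1.0206265.
So F = 1.412 × 1.0340674 / 1.0206265 = 1.430595 (SGD/EUR).
Invert for EUR per SGD: 1 / 1.430595 = 0.69901.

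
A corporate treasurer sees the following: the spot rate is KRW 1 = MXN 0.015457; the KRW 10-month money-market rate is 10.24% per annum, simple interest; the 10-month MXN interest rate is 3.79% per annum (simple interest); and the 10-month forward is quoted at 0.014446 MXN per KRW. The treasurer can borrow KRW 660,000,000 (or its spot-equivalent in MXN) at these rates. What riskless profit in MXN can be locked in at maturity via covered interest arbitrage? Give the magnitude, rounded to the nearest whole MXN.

MXN 175,862

T = 10/12 years.
Keep in KRW, deliver into the forward: 660,000,000·1.0853333333·0.014446 = MXN 10,347,958.72.
Swap to MXN now, deposit: 660,000,000·0.015457·1.0315833333 = MXN 10,523,821.16.
The quoted forward undervalues KRW, so borrow KRW, convert to MXN at spot, deposit the MXN at 3.79%, and buy KRW forward at 0.014446 to cover the loan.
Profit = 10,523,821.16 − 10,347,958.72 = MXN 175,862.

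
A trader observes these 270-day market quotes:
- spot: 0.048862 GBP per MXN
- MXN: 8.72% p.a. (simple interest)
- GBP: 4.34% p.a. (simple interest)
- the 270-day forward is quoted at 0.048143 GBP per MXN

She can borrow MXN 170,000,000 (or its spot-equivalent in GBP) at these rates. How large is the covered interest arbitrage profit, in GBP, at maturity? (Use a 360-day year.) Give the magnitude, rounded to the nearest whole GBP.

T = 270/360 years.
Invest the MXN and cover forward: 170,000,000 × 1.065400 × 0.048143 = GBP 8,719,563.87.
Convert at spot and invest in GBP: 170,000,000 × 0.048862 × 1.032550 = GBP 8,576,917.88.
The quoted forward overvalues MXN, so borrow GBP, buy MXN at spot, deposit the MXN at 8.72%, and sell the proceeds forward at 0.048143.
Profit = 8,719,563.87 − 8,576,917.88 = GBP 142,646.

GBP 142,646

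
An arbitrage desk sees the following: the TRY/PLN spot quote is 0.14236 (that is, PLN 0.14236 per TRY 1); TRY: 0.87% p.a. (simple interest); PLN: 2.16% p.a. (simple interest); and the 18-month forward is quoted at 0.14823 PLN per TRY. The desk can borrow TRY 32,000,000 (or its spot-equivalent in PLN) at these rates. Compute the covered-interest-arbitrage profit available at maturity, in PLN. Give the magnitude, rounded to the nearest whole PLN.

T = 18/12 years.
Route A — deposit TRY, sell forward: 32,000,000 × 1.013050 × 0.14823 = PLN 4,805,260.85.
Route B — convert at spot, deposit PLN: 32,000,000 × 0.14236 × 1.032400 = PLN 4,703,118.85.
The quoted forward overvalues TRY, so borrow PLN, buy TRY at spot, deposit the TRY at 0.87%, and sell the proceeds forward at 0.14823.
Arbitrage profit = |4,805,260.85 − 4,703,118.85| = PLN 102,142.

PLN 102,142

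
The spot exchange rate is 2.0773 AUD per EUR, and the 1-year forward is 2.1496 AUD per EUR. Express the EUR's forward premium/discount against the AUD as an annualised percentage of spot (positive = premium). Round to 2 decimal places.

T = 1 year.
Period premium: (2.1496 − 2.0773)/2.0773 = 0.0348048.
×(1/T) gives 3.48% p.a.

+3.48%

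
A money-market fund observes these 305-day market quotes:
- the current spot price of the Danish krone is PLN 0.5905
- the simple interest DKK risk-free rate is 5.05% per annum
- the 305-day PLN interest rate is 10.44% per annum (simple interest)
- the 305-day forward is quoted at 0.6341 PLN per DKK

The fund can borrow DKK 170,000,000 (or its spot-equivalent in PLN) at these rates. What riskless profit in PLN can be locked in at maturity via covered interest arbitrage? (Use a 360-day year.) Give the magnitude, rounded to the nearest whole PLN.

PLN 3,145,011

T = 305/360 years.
Invest the DKK and cover forward: 170,000,000 × 1.04278472222 × 0.6341 = PLN 112,409,064.70.
Convert at spot and invest in PLN: 170,000,000 × 0.5905 × 1.088450 = PLN 109,264,053.25.
The quoted forward overvalues DKK, so borrow PLN, buy DKK at spot, deposit the DKK at 5.05%, and sell the proceeds forward at 0.6341.
The gap between the two covered legs is PLN 3,145,011.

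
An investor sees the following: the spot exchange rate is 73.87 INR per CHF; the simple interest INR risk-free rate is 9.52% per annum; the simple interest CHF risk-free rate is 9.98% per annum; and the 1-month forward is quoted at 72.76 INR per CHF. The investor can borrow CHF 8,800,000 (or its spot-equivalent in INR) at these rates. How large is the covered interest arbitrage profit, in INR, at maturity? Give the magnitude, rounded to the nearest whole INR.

T = 1/12 years.
Invest the CHF and cover forward: 8,800,000 × 1.00831666667 × 72.76 = INR 645,613,061.87.
Convert at spot and invest in INR: 8,800,000 × 73.87 × 1.00793333333 = INR 655,213,110.93.
The quoted forward undervalues CHF, so borrow CHF, convert to INR at spot, deposit the INR at 9.52%, and buy CHF forward at 72.76 to cover the loan.
Arbitrage profit = |645,613,061.87 − 655,213,110.93| = INR 9,600,049.

INR 9,600,049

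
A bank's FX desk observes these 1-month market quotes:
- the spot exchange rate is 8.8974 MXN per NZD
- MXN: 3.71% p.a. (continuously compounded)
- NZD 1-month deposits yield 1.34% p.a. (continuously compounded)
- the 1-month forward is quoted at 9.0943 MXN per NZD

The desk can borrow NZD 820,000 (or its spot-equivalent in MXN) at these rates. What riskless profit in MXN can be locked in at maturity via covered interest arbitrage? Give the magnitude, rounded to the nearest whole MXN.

MXN 147,199

T = 1/12 years.
Route A — deposit NZD, sell forward: 820,000 × 1.00111729 × 9.0943 = MXN 7,465,658.00.
Route B — convert at spot, deposit MXN: 820,000 × 8.8974 × 1.003096451 = MXN 7,318,459.30.
The quoted forward overvalues NZD, so borrow MXN, buy NZD at spot, deposit the NZD at 1.34%, and sell the proceeds forward at 9.0943.
Profit = 7,465,658.00 − 7,318,459.30 = MXN 147,199.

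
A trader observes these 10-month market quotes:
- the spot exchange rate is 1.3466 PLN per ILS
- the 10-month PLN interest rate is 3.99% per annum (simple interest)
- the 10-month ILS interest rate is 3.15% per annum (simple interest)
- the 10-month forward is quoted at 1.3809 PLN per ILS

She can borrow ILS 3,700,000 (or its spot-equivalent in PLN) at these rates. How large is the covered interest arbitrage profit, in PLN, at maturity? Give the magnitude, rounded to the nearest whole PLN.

PLN 95,364

T = 10/12 years.
Route A — deposit ILS, sell forward: 3,700,000 × 1.026250 × 1.3809 = PLN 5,243,449.91.
Route B — convert at spot, deposit PLN: 3,700,000 × 1.3466 × 1.033250 = PLN 5,148,085.47.
The quoted forward overvalues ILS, so borrow PLN, buy ILS at spot, deposit the ILS at 3.15%, and sell the proceeds forward at 1.3809.
Arbitrage profit = |5,243,449.91 − 5,148,085.47| = PLN 95,364.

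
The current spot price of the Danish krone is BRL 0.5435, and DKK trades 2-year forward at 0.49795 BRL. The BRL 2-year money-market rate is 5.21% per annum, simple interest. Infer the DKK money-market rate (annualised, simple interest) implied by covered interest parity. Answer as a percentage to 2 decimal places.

10.26%

T = 2 years.
CIP gives F = S · g_BRL/g_DKK, so g_BRL/g_DKK = 0.49795/0.5435 = 0.9161914.
BRL growth factor: 1 + 0.0521×2 = 1.104200.
That pins the DKK growth at 1.2052067.
(1.2052067 − 1)/T = 0.102603, i.e. 10.26%.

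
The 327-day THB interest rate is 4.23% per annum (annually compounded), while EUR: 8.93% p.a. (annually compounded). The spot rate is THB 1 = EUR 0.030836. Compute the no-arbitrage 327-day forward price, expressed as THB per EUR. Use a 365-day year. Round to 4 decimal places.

31.1732

T = 327/365 years.
EUR growth factor: (1 + 0.0893)^(327/365) = 1.0796428.
THB accumulates by (1 + 0.0423)^(327/365) = 1.03781399.
So F = 0.030836 × 1.0796428 / 1.03781399 = 0.032078837 (EUR/THB).
Invert for THB per EUR: 1 / 0.032078837 = 31.1732.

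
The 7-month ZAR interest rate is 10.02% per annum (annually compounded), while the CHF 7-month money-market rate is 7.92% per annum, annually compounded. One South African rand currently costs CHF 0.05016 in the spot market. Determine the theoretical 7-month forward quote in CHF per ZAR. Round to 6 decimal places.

0.049599

T = 7/12 years.
Growth of 1 CHF over T: (1 + 0.0792)^(7/12) = 1.0454649.
ZAR accumulates by (1 + 0.1002)^(7/12) = 1.0572843.
CIP: F = S · (grow CHF)/(grow ZAR) = 0.05016 × 1.0454649/1.0572843 = 0.04959926 CHF per ZAR.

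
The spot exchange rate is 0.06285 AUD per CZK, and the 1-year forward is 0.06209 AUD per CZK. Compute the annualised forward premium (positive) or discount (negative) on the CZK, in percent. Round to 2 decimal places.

T = 1 year.
Period premium: (0.06209 − 0.06285)/0.06285 = -0.0120923.
×(1/T) gives -1.21% p.a.

-1.21%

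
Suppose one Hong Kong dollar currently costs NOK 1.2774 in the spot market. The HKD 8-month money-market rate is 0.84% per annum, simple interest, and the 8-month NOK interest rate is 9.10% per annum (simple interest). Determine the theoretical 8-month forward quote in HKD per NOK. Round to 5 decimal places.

0.74220

T = 8/12 years.
NOK accumulates by 1 + 0.0910×8/12 = 1.0606667.
Growth of 1 HKD over T: 1 + 0.0084×8/12 = 1.005600.
CIP: F = S · (grow NOK)/(grow HKD) = 1.2774 × 1.0606667/1.005600 = 1.347350 NOK per HKD.
Quoted the other way: 1/1.347350 = 0.74220 HKD per NOK.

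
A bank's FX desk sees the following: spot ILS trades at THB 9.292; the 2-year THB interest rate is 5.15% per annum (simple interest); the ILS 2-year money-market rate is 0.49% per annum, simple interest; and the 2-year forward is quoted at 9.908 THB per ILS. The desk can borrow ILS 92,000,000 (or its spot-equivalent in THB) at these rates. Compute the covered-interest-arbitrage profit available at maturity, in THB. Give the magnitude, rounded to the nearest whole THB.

T = 2 years.
Keep in ILS, deliver into the forward: 92,000,000·1.009800·9.908 = THB 920,469,052.80.
Swap to THB now, deposit: 92,000,000·9.292·1.103000 = THB 942,914,992.00.
The quoted forward undervalues ILS, so borrow ILS, convert to THB at spot, deposit the THB at 5.15%, and buy ILS forward at 9.908 to cover the loan.
Profit = 942,914,992.00 − 920,469,052.80 = THB 22,445,939.

THB 22,445,939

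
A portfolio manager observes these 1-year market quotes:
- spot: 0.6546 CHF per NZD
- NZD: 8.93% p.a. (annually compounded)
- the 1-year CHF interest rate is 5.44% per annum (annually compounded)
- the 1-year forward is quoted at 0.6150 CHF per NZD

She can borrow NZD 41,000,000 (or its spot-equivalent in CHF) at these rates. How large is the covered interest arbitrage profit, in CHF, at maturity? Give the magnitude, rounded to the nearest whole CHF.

CHF 831,920

T = 1 year.
Invest the NZD and cover forward: 41,000,000 × 1.089300 × 0.6150 = CHF 27,466,699.50.
Convert at spot and invest in CHF: 41,000,000 × 0.6546 × 1.054400 = CHF 28,298,619.84.
The quoted forward undervalues NZD, so borrow NZD, convert to CHF at spot, deposit the CHF at 5.44%, and buy NZD forward at 0.6150 to cover the loan.
The gap between the two covered legs is CHF 831,920.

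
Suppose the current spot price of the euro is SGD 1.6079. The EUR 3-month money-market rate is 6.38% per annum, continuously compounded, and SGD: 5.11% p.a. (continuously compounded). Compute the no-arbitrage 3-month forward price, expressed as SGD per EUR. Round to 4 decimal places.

1.6028

T = 3/12 years.
SGD growth factor: e^(0.0511×3/12) = 1.0128569.
EUR accumulates by e^(0.0638×3/12) = 1.0160779.
Forward (SGD per EUR) = 1.6079 × 1.0128569 / 1.0160779 = 1.602803.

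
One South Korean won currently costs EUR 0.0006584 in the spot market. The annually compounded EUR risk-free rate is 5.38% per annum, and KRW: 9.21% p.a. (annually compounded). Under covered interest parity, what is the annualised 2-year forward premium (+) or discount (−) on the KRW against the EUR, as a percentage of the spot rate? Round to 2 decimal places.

T = 2 years.
F = S · g_EUR/g_KRW = 0.0006584 × 1.1104944/1.1926824 = 0.0006130295.
(F − S)/S ÷ T = (0.0006130295 − 0.0006584)/0.0006584/2 = -0.034455 → -3.45%.

-3.45%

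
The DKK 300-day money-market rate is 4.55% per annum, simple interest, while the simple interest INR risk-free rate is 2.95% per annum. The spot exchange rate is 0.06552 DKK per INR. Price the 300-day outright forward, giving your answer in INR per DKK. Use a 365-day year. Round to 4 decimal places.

T = 300/365 years.
DKK growth factor: 1 + 0.0455×300/365 = 1.03739726.
INR growth factor: 1 + 0.0295×300/365 = 1.02424658.
Forward (DKK per INR) = 0.06552 × 1.03739726 / 1.02424658 = 0.066361235.
Invert for INR per DKK: 1 / 0.066361235 = 15.0690.

15.0690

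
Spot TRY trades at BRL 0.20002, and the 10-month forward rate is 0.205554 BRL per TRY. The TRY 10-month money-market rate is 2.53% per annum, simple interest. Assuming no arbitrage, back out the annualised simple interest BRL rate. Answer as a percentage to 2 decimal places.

5.92%

T = 10/12 years.
F/S = 0.205554/0.20002 = 1.0276672 = (growth of BRL) / (growth of TRY).
TRY growth factor: 1 + 0.0253×10/12 = 1.0210833.
That pins the BRL growth at 1.0493338.
(1.0493338 − 1)/T = 0.059201, i.e. 5.92%.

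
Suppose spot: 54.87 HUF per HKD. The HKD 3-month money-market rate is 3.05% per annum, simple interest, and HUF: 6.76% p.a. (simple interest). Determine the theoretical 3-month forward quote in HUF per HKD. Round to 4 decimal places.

T = 3/12 years.
HUF growth factor: 1 + 0.0676×3/12 = 1.016900.
HKD accumulates by 1 + 0.0305×3/12 = 1.007625.
Forward (HUF per HKD) = 54.87 × 1.016900 / 1.007625 = 55.375068.

55.3751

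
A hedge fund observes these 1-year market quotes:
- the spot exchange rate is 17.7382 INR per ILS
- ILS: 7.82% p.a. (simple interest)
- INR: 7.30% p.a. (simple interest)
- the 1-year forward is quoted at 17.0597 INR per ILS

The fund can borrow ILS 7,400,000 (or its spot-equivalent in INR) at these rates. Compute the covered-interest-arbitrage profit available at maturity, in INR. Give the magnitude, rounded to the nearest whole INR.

INR 4,730,968

T = 1 year.
Keep in ILS, deliver into the forward: 7,400,000·1.078200·17.0597 = INR 136,113,887.20.
Swap to INR now, deposit: 7,400,000·17.7382·1.073000 = INR 140,844,855.64.
The quoted forward undervalues ILS, so borrow ILS, convert to INR at spot, deposit the INR at 7.30%, and buy ILS forward at 17.0597 to cover the loan.
The gap between the two covered legs is INR 4,730,968.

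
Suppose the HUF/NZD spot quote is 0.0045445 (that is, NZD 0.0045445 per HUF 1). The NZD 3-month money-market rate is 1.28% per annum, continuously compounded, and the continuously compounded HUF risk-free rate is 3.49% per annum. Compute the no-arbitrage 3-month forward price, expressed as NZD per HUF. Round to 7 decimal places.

0.0045195

T = 3/12 years.
Growth of 1 NZD over T: e^(0.0128×3/12) = 1.0032051.
Growth of 1 HUF over T: e^(0.0349×3/12) = 1.0087632.
CIP: F = S · (grow NZD)/(grow HUF) = 0.0045445 × 1.0032051/1.0087632 = 0.004519461 NZD per HUF.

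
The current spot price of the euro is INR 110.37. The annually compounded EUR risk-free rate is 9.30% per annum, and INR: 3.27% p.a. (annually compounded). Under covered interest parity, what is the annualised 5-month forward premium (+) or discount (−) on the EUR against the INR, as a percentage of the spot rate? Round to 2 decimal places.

T = 5/12 years.
CIP forward (INR per EUR) = 110.37 × 1.0134972/1.0377476 = 107.79084.
Annualised premium = (F − S)/S × (1/T) = (107.79084 − 110.37)/110.37 ÷ (5/12) = -5.61%.

-5.61%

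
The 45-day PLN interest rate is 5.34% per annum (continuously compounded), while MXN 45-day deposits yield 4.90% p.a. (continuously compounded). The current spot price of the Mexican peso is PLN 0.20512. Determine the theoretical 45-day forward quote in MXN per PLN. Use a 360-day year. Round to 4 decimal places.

4.8725

T = 45/360 years.
PLN growth factor: e^(0.0534×45/360) = 1.0066973.
MXN growth factor: e^(0.0490×45/360) = 1.0061438.
So F = 0.20512 × 1.0066973 / 1.0061438 = 0.2052328 (PLN/MXN).
Invert for MXN per PLN: 1 / 0.2052328 = 4.8725.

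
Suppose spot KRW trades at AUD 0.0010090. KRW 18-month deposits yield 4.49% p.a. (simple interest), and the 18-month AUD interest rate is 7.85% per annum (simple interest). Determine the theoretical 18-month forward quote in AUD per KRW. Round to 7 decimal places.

0.0010566

T = 18/12 years.
AUD growth factor: 1 + 0.0785×18/12 = 1.117750.
Growth of 1 KRW over T: 1 + 0.0449×18/12 = 1.067350.
So F = 0.001009 × 1.117750 / 1.067350 = 0.001056645 (AUD/KRW).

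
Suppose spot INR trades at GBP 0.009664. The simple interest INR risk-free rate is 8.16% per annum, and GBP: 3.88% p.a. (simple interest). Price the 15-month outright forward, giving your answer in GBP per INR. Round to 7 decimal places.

T = 15/12 years.
Growth of 1 GBP over T: 1 + 0.0388×15/12 = 1.048500.
INR growth factor: 1 + 0.0816×15/12 = 1.102000.
Forward (GBP per INR) = 0.009664 × 1.048500 / 1.102000 = 0.009194831.

0.0091948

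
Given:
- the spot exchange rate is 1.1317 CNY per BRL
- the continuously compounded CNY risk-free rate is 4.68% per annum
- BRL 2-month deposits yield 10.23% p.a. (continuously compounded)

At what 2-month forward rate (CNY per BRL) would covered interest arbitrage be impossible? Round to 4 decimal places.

T = 2/12 years.
CNY accumulates by e^(0.0468×2/12) = 1.0078305.
BRL accumulates by e^(0.1023×2/12) = 1.0171962.
Forward (CNY per BRL) = 1.1317 × 1.0078305 / 1.0171962 = 1.121280.

1.1213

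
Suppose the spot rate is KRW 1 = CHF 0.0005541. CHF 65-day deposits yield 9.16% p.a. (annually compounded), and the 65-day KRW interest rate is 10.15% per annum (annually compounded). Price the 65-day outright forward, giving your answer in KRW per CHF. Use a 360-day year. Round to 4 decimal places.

1807.6727

T = 65/360 years.
CHF accumulates by (1 + 0.0916)^(65/360) = 1.0159505769.
Growth of 1 KRW over T: (1 + 0.1015)^(65/360) = 1.0176080526.
Forward (CHF per KRW) = 0.0005541 × 1.0159505769 / 1.0176080526 = 0.0005531974843.
Quoted the other way: 1/0.0005531974843 = 1807.6727 KRW per CHF.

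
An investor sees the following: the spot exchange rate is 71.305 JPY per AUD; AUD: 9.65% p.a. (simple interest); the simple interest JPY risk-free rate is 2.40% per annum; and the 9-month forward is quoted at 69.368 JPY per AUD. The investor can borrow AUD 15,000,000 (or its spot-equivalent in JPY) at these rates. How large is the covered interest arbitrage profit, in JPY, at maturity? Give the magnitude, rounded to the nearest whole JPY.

JPY 27,000,285

T = 9/12 years.
Invest the AUD and cover forward: 15,000,000 × 1.072375 × 69.368 = JPY 1,115,827,635.00.
Convert at spot and invest in JPY: 15,000,000 × 71.305 × 1.018000 = JPY 1,088,827,350.00.
The quoted forward overvalues AUD, so borrow JPY, buy AUD at spot, deposit the AUD at 9.65%, and sell the proceeds forward at 69.368.
Profit = 1,115,827,635.00 − 1,088,827,350.00 = JPY 27,000,285.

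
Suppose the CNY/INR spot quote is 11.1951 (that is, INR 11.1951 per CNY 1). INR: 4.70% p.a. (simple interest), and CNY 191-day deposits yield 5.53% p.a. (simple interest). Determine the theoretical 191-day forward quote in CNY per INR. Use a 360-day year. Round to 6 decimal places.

T = 191/360 years.
Growth of 1 INR over T: 1 + 0.0470×191/360 = 1.0249361.
CNY accumulates by 1 + 0.0553×191/360 = 1.0293397.
So F = 11.1951 × 1.0249361 / 1.0293397 = 11.14721 (INR/CNY).
Quoted the other way: 1/11.14721 = 0.089709 CNY per INR.

0.089709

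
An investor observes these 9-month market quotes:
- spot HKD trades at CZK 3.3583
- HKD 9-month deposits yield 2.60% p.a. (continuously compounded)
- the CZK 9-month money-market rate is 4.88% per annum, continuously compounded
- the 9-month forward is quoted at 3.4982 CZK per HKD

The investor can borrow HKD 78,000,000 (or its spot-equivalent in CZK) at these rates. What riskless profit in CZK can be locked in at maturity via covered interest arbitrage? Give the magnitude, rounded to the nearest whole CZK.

CZK 6,520,296

T = 9/12 years.
Invest the HKD and cover forward: 78,000,000 × 1.01969136686 × 3.4982 = CZK 278,232,578.48.
Convert at spot and invest in CZK: 78,000,000 × 3.3583 × 1.03727802663 = CZK 271,712,282.15.
The quoted forward overvalues HKD, so borrow CZK, buy HKD at spot, deposit the HKD at 2.60%, and sell the proceeds forward at 3.4982.
Profit = 278,232,578.48 − 271,712,282.15 = CZK 6,520,296.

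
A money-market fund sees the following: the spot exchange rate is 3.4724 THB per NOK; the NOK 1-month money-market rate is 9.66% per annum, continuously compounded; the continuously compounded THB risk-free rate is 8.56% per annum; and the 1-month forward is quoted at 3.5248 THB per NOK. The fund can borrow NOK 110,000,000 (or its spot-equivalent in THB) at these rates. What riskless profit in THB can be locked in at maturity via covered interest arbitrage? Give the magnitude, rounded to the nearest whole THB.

T = 1/12 years.
Invest the NOK and cover forward: 110,000,000 × 1.00808248837 × 3.5248 = THB 390,861,807.05.
Convert at spot and invest in THB: 110,000,000 × 3.4724 × 1.00715883616 = THB 384,698,417.70.
The quoted forward overvalues NOK, so borrow THB, buy NOK at spot, deposit the NOK at 9.66%, and sell the proceeds forward at 3.5248.
The gap between the two covered legs is THB 6,163,389.

THB 6,163,389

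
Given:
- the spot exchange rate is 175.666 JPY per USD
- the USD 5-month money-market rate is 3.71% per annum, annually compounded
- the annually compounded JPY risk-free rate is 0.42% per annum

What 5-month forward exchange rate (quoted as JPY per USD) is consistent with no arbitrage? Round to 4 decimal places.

T = 5/12 years.
Growth of 1 JPY over T: (1 + 0.0042)^(5/12) = 1.001747861.
USD growth factor: (1 + 0.0371)^(5/12) = 1.01529426.
CIP: F = S · (grow JPY)/(grow USD) = 175.666 × 1.001747861/1.01529426 = 173.322205 JPY per USD.

173.3222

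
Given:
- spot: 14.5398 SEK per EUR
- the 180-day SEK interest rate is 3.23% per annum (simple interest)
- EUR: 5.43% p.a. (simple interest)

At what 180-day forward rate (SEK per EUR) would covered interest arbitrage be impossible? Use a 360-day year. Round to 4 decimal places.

T = 180/360 years.
SEK growth factor: 1 + 0.0323×180/360 = 1.016150.
EUR growth factor: 1 + 0.0543×180/360 = 1.027150.
CIP: F = S · (grow SEK)/(grow EUR) = 14.5398 × 1.016150/1.027150 = 14.384090 SEK per EUR.

14.3841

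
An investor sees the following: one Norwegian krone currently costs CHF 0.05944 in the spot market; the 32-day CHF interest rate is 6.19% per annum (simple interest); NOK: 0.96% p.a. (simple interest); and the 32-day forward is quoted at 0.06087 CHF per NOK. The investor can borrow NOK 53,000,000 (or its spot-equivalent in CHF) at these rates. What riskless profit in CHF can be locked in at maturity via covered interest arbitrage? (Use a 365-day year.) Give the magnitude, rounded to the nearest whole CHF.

T = 32/365 years.
Route A — deposit NOK, sell forward: 53,000,000 × 1.000841644 × 0.06087 = CHF 3,228,825.24.
Route B — convert at spot, deposit CHF: 53,000,000 × 0.05944 × 1.005426849 = CHF 3,167,416.31.
The quoted forward overvalues NOK, so borrow CHF, buy NOK at spot, deposit the NOK at 0.96%, and sell the proceeds forward at 0.06087.
The gap between the two covered legs is CHF 61,409.

CHF 61,409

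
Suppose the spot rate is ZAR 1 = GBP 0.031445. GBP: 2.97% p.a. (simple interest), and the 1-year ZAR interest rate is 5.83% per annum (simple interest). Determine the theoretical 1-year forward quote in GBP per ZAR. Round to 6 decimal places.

0.030595

T = 1 year.
GBP growth factor: 1 + 0.0297×1 = 1.029700.
ZAR accumulates by 1 + 0.0583×1 = 1.058300.
So F = 0.031445 × 1.029700 / 1.058300 = 0.03059522 (GBP/ZAR).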